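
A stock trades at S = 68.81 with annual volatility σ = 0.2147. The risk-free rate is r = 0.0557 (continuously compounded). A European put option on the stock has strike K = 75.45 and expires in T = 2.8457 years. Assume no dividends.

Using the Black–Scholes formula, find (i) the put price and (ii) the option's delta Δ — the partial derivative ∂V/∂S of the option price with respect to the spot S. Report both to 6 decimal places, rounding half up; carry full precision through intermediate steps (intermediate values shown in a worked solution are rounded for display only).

σ√T = 0.2147·√2.8457 = 0.362182
d₁ = (ln(S/K) + (r+σ²/2)T) / (σ√T) = (ln(68.81/75.45) + (0.0557+0.2147²/2)·2.8457) / 0.362182 = (-0.092121 + 0.224093) / 0.362182 = 0.364381
d₂ = d₁ − σ√T = 0.364381 − 0.362182 = 0.002199
e^{−rT} = e^{−0.0557·2.8457} = 0.853418
N(−d₁) = 0.357787,  N(−d₂) = 0.499123
Put price V = K·e^{−rT}·N(−d₂) − S·N(−d₁) = 32.138707 − 24.619303 = 7.519404
Δ = −N(−d₁) = -0.357787

price = 7.519404
Δ = -0.357787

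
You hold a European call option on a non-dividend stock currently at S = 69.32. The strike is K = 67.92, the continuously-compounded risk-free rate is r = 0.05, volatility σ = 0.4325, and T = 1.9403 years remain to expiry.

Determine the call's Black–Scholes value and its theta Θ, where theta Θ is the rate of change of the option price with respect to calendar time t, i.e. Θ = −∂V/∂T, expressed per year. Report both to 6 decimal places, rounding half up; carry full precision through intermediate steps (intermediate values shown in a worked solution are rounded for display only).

σ√T = 0.4325·√1.9403 = 0.602449
d₁ = (ln(S/K) + (r+σ²/2)T) / (σ√T) = (ln(69.32/67.92) + (0.05+0.4325²/2)·1.9403) / 0.602449 = (0.020403 + 0.278488) / 0.602449 = 0.496126
d₂ = d₁ − σ√T = 0.496126 − 0.602449 = -0.106324
e^{−rT} = e^{−0.05·1.9403} = 0.907542
N(d₁) = 0.690097,  N(d₂) = 0.457663
Call price V = S·N(d₁) − K·e^{−rT}·N(d₂) = 47.837531 − 28.210459 = 19.627072
φ(d₁) = (1/√(2π))·e^{−d₁²/2} = 0.352745
Θ = −S·φ(d₁)·σ/(2√T) − r·K·e^{−rT}·N(d₂) = −3.796134 − 1.410523 = -5.206657

price = 19.627072
Θ = -5.206657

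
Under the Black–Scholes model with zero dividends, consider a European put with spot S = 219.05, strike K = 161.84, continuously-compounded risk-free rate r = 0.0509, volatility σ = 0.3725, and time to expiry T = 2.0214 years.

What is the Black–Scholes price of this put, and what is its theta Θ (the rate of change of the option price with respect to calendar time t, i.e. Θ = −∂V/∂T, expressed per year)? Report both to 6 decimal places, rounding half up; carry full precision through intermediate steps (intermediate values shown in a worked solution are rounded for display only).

price = 11.844091
Θ = -4.440452

σ√T = 0.3725·√2.0214 = 0.529605
d₁ = (ln(S/K) + (r+σ²/2)T) / (σ√T) = (ln(219.05/161.84) + (0.0509+0.3725²/2)·2.0214) / 0.529605 = (0.302692 + 0.243130) / 0.529605 = 1.030620
d₂ = d₁ − σ√T = 1.030620 − 0.529605 = 0.501015
e^{−rT} = e^{−0.0509·2.0214} = 0.902227
N(−d₁) = 0.151359,  N(−d₂) = 0.308180
Put price V = K·e^{−rT}·N(−d₂) − S·N(−d₁) = 44.999386 − 33.155294 = 11.844091
φ(d₁) = (1/√(2π))·e^{−d₁²/2} = 0.234564
Θ = −S·φ(d₁)·σ/(2√T) + r·K·e^{−rT}·N(−d₂) = −6.730920 + 2.290469 = -4.440452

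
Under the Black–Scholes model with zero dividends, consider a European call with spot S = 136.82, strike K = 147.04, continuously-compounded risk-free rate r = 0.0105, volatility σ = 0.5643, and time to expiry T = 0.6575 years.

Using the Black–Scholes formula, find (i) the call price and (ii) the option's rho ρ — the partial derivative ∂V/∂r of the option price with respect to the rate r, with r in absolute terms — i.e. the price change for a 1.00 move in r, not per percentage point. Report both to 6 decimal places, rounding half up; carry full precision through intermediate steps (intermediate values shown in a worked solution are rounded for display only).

σ√T = 0.5643·√0.6575 = 0.457570
d₁ = (ln(S/K) + (r+σ²/2)T) / (σ√T) = (ln(136.82/147.04) + (0.0105+0.5643²/2)·0.6575) / 0.457570 = (-0.072038 + 0.111589) / 0.457570 = 0.086436
d₂ = d₁ − σ√T = 0.086436 − 0.457570 = -0.371134
e^{−rT} = e^{−0.0105·0.6575} = 0.993120
N(d₁) = 0.534440,  N(d₂) = 0.355269
Call price V = S·N(d₁) − K·e^{−rT}·N(d₂) = 73.122100 − 51.879319 = 21.242782
ρ = K·T·e^{−rT}·N(d₂) = 34.110652

price = 21.242782
ρ = 34.110652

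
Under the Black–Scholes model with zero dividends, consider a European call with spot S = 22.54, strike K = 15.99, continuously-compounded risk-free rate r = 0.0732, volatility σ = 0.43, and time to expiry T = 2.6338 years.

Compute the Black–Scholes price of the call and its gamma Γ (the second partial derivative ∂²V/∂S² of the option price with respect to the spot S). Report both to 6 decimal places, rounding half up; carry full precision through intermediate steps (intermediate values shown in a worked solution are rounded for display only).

price = 10.829624
Γ = 0.013589

σ√T = 0.43·√2.6338 = 0.697846
d₁ = (ln(S/K) + (r+σ²/2)T) / (σ√T) = (ln(22.54/15.99) + (0.0732+0.43²/2)·2.6338) / 0.697846 = (0.343328 + 0.436289) / 0.697846 = 1.117176
d₂ = d₁ − σ√T = 1.117176 − 0.697846 = 0.419329
e^{−rT} = e^{−0.0732·2.6338} = 0.824652
N(d₁) = 0.868040,  N(d₂) = 0.662512
Call price V = S·N(d₁) − K·e^{−rT}·N(d₂) = 19.565630 − 8.736006 = 10.829624
φ(d₁) = (1/√(2π))·e^{−d₁²/2} = 0.213743
Γ = φ(d₁) / (S·σ·√T) = 0.013589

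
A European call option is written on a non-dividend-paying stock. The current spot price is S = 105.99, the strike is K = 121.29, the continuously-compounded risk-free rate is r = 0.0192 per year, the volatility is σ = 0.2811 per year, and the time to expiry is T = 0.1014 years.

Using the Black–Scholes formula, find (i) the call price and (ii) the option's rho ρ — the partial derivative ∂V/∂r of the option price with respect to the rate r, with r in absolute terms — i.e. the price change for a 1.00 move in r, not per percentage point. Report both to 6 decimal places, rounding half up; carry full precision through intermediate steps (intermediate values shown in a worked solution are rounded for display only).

σ√T = 0.2811·√0.1014 = 0.089512
d₁ = (ln(S/K) + (r+σ²/2)T) / (σ√T) = (ln(105.99/121.29) + (0.0192+0.2811²/2)·0.1014) / 0.089512 = (-0.134840 + 0.005953) / 0.089512 = -1.439885
d₂ = d₁ − σ√T = -1.439885 − 0.089512 = -1.529397
e^{−rT} = e^{−0.0192·0.1014} = 0.998055
N(d₁) = 0.074950,  N(d₂) = 0.063083
Call price V = S·N(d₁) − K·e^{−rT}·N(d₂) = 7.943945 − 7.636461 = 0.307484
ρ = K·T·e^{−rT}·N(d₂) = 0.774337

price = 0.307484
ρ = 0.774337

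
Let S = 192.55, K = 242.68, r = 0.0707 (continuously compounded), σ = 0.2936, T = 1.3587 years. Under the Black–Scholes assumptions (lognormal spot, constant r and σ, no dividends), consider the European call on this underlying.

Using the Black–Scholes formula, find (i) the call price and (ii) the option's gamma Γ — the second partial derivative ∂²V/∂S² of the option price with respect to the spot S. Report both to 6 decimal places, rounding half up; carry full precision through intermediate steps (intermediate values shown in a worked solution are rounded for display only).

price = 16.245500
Γ = 0.005904

σ√T = 0.2936·√1.3587 = 0.342230
d₁ = (ln(S/K) + (r+σ²/2)T) / (σ√T) = (ln(192.55/242.68) + (0.0707+0.2936²/2)·1.3587) / 0.342230 = (-0.231388 + 0.154621) / 0.342230 = -0.224315
d₂ = d₁ − σ√T = -0.224315 − 0.342230 = -0.566544
e^{−rT} = e^{−0.0707·1.3587} = 0.908409
N(d₁) = 0.411256,  N(d₂) = 0.285512
Call price V = S·N(d₁) − K·e^{−rT}·N(d₂) = 79.187395 − 62.941895 = 16.245500
φ(d₁) = (1/√(2π))·e^{−d₁²/2} = 0.389031
Γ = φ(d₁) / (S·σ·√T) = 0.005904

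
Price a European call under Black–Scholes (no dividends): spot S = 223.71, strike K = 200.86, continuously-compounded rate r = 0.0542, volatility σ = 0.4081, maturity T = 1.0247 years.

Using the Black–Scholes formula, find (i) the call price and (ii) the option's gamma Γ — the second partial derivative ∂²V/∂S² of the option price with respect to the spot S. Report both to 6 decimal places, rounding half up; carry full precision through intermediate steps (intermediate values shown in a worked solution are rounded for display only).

σ√T = 0.4081·√1.0247 = 0.413109
d₁ = (ln(S/K) + (r+σ²/2)T) / (σ√T) = (ln(223.71/200.86) + (0.0542+0.4081²/2)·1.0247) / 0.413109 = (0.107742 + 0.140868) / 0.413109 = 0.601804
d₂ = d₁ − σ√T = 0.601804 − 0.413109 = 0.188695
e^{−rT} = e^{−0.0542·1.0247} = 0.945975
N(d₁) = 0.726348,  N(d₂) = 0.574834
Call price V = S·N(d₁) − K·e^{−rT}·N(d₂) = 162.491239 − 109.223399 = 53.267840
φ(d₁) = (1/√(2π))·e^{−d₁²/2} = 0.332864
Γ = φ(d₁) / (S·σ·√T) = 0.003602

price = 53.267840
Γ = 0.003602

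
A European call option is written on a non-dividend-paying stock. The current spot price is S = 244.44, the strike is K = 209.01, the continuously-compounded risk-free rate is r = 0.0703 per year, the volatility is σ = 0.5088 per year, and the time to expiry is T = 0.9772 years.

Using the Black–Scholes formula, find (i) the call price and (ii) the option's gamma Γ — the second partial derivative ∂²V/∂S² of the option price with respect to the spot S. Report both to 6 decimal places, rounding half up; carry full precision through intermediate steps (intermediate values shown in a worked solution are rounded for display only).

price = 72.487732
Γ = 0.002541

σ√T = 0.5088·√0.9772 = 0.502966
d₁ = (ln(S/K) + (r+σ²/2)T) / (σ√T) = (ln(244.44/209.01) + (0.0703+0.5088²/2)·0.9772) / 0.502966 = (0.156588 + 0.195185) / 0.502966 = 0.699396
d₂ = d₁ − σ√T = 0.699396 − 0.502966 = 0.196430
e^{−rT} = e^{−0.0703·0.9772} = 0.933609
N(d₁) = 0.757848,  N(d₂) = 0.577863
Call price V = S·N(d₁) − K·e^{−rT}·N(d₂) = 185.248276 − 112.760544 = 72.487732
φ(d₁) = (1/√(2π))·e^{−d₁²/2} = 0.312386
Γ = φ(d₁) / (S·σ·√T) = 0.002541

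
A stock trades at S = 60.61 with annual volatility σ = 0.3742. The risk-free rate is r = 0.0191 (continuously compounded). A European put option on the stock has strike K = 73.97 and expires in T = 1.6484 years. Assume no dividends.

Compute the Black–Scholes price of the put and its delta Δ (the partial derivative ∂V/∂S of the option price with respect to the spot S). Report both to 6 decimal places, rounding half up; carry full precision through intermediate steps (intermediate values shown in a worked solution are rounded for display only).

σ√T = 0.3742·√1.6484 = 0.480435
d₁ = (ln(S/K) + (r+σ²/2)T) / (σ√T) = (ln(60.61/73.97) + (0.0191+0.3742²/2)·1.6484) / 0.480435 = (-0.199200 + 0.146894) / 0.480435 = -0.108872
d₂ = d₁ − σ√T = -0.108872 − 0.480435 = -0.589308
e^{−rT} = e^{−0.0191·1.6484} = 0.969006
N(−d₁) = 0.543348,  N(−d₂) = 0.722173
Put price V = K·e^{−rT}·N(−d₂) − S·N(−d₁) = 51.763438 − 32.932330 = 18.831108
Δ = −N(−d₁) = -0.543348

price = 18.831108
Δ = -0.543348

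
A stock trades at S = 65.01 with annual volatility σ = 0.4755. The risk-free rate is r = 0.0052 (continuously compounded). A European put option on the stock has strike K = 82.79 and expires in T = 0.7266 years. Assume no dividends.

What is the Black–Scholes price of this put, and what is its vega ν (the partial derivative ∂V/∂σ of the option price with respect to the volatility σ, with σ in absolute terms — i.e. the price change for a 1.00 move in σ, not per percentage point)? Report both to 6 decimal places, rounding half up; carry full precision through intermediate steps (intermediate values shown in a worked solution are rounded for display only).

σ√T = 0.4755·√0.7266 = 0.405320
d₁ = (ln(S/K) + (r+σ²/2)T) / (σ√T) = (ln(65.01/82.79) + (0.0052+0.4755²/2)·0.7266) / 0.405320 = (-0.241766 + 0.085921) / 0.405320 = -0.384500
d₂ = d₁ − σ√T = -0.384500 − 0.405320 = -0.789820
e^{−rT} = e^{−0.0052·0.7266} = 0.996229
N(−d₁) = 0.649696,  N(−d₂) = 0.785184
Put price V = K·e^{−rT}·N(−d₂) − S·N(−d₁) = 64.760205 − 42.236742 = 22.523462
φ(d₁) = (1/√(2π))·e^{−d₁²/2} = 0.370516
ν = S·φ(d₁)·√T = 20.532168

price = 22.523462
ν = 20.532168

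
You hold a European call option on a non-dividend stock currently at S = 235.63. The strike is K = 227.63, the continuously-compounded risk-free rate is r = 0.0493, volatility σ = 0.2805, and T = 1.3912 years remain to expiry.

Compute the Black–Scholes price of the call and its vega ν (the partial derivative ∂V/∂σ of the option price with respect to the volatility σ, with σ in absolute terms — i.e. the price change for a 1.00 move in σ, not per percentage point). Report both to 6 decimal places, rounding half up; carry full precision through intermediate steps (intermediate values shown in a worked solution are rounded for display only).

σ√T = 0.2805·√1.3912 = 0.330847
d₁ = (ln(S/K) + (r+σ²/2)T) / (σ√T) = (ln(235.63/227.63) + (0.0493+0.2805²/2)·1.3912) / 0.330847 = (0.034541 + 0.123316) / 0.330847 = 0.477131
d₂ = d₁ − σ√T = 0.477131 − 0.330847 = 0.146283
e^{−rT} = e^{−0.0493·1.3912} = 0.933713
N(d₁) = 0.683365,  N(d₂) = 0.558151
Call price V = S·N(d₁) − K·e^{−rT}·N(d₂) = 161.021404 − 118.630053 = 42.391352
φ(d₁) = (1/√(2π))·e^{−d₁²/2} = 0.356021
ν = S·φ(d₁)·√T = 98.946643

price = 42.391352
ν = 98.946643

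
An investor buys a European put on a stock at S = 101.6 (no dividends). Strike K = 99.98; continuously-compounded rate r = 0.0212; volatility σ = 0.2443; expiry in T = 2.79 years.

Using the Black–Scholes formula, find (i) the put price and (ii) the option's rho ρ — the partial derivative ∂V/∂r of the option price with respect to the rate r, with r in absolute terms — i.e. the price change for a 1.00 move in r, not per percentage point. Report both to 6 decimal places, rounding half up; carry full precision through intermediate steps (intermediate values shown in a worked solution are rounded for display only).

σ√T = 0.2443·√2.79 = 0.408061
d₁ = (ln(S/K) + (r+σ²/2)T) / (σ√T) = (ln(101.6/99.98) + (0.0212+0.2443²/2)·2.79) / 0.408061 = (0.016073 + 0.142405) / 0.408061 = 0.388369
d₂ = d₁ − σ√T = 0.388369 − 0.408061 = -0.019692
e^{−rT} = e^{−0.0212·2.79} = 0.942567
N(−d₁) = 0.348871,  N(−d₂) = 0.507856
Put price V = K·e^{−rT}·N(−d₂) − S·N(−d₁) = 47.859234 − 35.445341 = 12.413893
ρ = −K·T·e^{−rT}·N(−d₂) = -133.527263

price = 12.413893
ρ = -133.527263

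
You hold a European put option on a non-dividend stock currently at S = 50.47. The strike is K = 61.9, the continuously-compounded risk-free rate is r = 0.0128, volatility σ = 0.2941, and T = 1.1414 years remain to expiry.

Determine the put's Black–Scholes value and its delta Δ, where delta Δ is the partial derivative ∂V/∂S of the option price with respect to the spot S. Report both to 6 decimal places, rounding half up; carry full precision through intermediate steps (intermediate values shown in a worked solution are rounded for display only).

price = 13.438204
Δ = -0.672239

σ√T = 0.2941·√1.1414 = 0.314206
d₁ = (ln(S/K) + (r+σ²/2)T) / (σ√T) = (ln(50.47/61.9) + (0.0128+0.2941²/2)·1.1414) / 0.314206 = (-0.204141 + 0.063973) / 0.314206 = -0.446105
d₂ = d₁ − σ√T = -0.446105 − 0.314206 = -0.760310
e^{−rT} = e^{−0.0128·1.1414} = 0.985496
N(−d₁) = 0.672239,  N(−d₂) = 0.776465
Put price V = K·e^{−rT}·N(−d₂) − S·N(−d₁) = 47.366114 − 33.927910 = 13.438204
Δ = −N(−d₁) = -0.672239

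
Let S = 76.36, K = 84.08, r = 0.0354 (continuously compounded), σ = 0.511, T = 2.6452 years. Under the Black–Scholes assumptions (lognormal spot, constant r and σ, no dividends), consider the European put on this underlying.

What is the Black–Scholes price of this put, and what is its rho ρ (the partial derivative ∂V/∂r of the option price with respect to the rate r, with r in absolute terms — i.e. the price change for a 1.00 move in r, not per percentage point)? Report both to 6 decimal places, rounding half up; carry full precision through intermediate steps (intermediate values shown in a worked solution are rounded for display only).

σ√T = 0.511·√2.6452 = 0.831094
d₁ = (ln(S/K) + (r+σ²/2)T) / (σ√T) = (ln(76.36/84.08) + (0.0354+0.511²/2)·2.6452) / 0.831094 = (-0.096310 + 0.438999) / 0.831094 = 0.412335
d₂ = d₁ − σ√T = 0.412335 − 0.831094 = -0.418759
e^{−rT} = e^{−0.0354·2.6452} = 0.910610
N(−d₁) = 0.340047,  N(−d₂) = 0.662304
Put price V = K·e^{−rT}·N(−d₂) − S·N(−d₁) = 50.708723 − 25.965991 = 24.742732
ρ = −K·T·e^{−rT}·N(−d₂) = -134.134714

price = 24.742732
ρ = -134.134714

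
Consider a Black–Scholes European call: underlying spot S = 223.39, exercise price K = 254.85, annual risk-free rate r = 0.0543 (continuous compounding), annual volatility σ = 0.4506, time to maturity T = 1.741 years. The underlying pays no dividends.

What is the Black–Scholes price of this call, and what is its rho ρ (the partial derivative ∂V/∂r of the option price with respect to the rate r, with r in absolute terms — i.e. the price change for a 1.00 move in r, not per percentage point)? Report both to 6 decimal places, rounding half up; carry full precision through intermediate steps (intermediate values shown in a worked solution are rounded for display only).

σ√T = 0.4506·√1.741 = 0.594553
d₁ = (ln(S/K) + (r+σ²/2)T) / (σ√T) = (ln(223.39/254.85) + (0.0543+0.4506²/2)·1.741) / 0.594553 = (-0.131756 + 0.271283) / 0.594553 = 0.234675
d₂ = d₁ − σ√T = 0.234675 − 0.594553 = -0.359878
e^{−rT} = e^{−0.0543·1.741} = 0.909795
N(d₁) = 0.592770,  N(d₂) = 0.359469
Call price V = S·N(d₁) − K·e^{−rT}·N(d₂) = 132.418808 − 83.346979 = 49.071829
ρ = K·T·e^{−rT}·N(d₂) = 145.107090

price = 49.071829
ρ = 145.107090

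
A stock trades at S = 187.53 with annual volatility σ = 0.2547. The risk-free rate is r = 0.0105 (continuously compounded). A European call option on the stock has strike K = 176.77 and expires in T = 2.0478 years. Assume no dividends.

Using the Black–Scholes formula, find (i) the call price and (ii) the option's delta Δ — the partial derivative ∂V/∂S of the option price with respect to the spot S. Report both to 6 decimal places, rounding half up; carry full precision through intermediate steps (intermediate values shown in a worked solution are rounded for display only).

σ√T = 0.2547·√2.0478 = 0.364479
d₁ = (ln(S/K) + (r+σ²/2)T) / (σ√T) = (ln(187.53/176.77) + (0.0105+0.2547²/2)·2.0478) / 0.364479 = (0.059089 + 0.087924) / 0.364479 = 0.403353
d₂ = d₁ − σ√T = 0.403353 − 0.364479 = 0.038874
e^{−rT} = e^{−0.0105·2.0478} = 0.978728
N(d₁) = 0.656656,  N(d₂) = 0.515505
Call price V = S·N(d₁) − K·e^{−rT}·N(d₂) = 123.142656 − 89.187279 = 33.955377
Δ = N(d₁) = 0.656656

price = 33.955377
Δ = 0.656656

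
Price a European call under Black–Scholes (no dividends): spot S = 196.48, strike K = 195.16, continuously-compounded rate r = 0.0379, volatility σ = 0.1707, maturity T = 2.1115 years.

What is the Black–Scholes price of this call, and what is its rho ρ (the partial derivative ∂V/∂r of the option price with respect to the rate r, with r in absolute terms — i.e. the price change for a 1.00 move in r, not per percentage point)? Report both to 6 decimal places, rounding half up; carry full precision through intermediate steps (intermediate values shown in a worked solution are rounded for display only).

σ√T = 0.1707·√2.1115 = 0.248044
d₁ = (ln(S/K) + (r+σ²/2)T) / (σ√T) = (ln(196.48/195.16) + (0.0379+0.1707²/2)·2.1115) / 0.248044 = (0.006741 + 0.110789) / 0.248044 = 0.473826
d₂ = d₁ − σ√T = 0.473826 − 0.248044 = 0.225782
e^{−rT} = e^{−0.0379·2.1115} = 0.923092
N(d₁) = 0.682188,  N(d₂) = 0.589314
Call price V = S·N(d₁) − K·e^{−rT}·N(d₂) = 134.036280 − 106.165407 = 27.870874
ρ = K·T·e^{−rT}·N(d₂) = 224.168256

price = 27.870874
ρ = 224.168256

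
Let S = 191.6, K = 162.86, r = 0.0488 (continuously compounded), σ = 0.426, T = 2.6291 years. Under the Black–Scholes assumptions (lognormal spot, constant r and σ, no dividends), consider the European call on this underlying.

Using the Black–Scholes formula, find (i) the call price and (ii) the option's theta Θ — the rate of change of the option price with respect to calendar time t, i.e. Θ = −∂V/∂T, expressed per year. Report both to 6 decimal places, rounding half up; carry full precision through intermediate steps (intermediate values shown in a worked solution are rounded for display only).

σ√T = 0.426·√2.6291 = 0.690738
d₁ = (ln(S/K) + (r+σ²/2)T) / (σ√T) = (ln(191.6/162.86) + (0.0488+0.426²/2)·2.6291) / 0.690738 = (0.162519 + 0.366859) / 0.690738 = 0.766396
d₂ = d₁ − σ√T = 0.766396 − 0.690738 = 0.075658
e^{−rT} = e^{−0.0488·2.6291} = 0.879589
N(d₁) = 0.778280,  N(d₂) = 0.530154
Call price V = S·N(d₁) − K·e^{−rT}·N(d₂) = 149.118354 − 75.944572 = 73.173781
φ(d₁) = (1/√(2π))·e^{−d₁²/2} = 0.297417
Θ = −S·φ(d₁)·σ/(2√T) − r·K·e^{−rT}·N(d₂) = −7.485789 − 3.706095 = -11.191884

price = 73.173781
Θ = -11.191884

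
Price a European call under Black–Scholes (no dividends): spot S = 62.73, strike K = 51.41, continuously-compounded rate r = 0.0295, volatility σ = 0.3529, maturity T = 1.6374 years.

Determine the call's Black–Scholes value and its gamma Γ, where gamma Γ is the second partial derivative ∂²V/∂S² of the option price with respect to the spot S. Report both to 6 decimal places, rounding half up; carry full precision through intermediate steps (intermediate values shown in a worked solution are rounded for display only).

price = 18.276552
Γ = 0.010442

σ√T = 0.3529·√1.6374 = 0.451574
d₁ = (ln(S/K) + (r+σ²/2)T) / (σ√T) = (ln(62.73/51.41) + (0.0295+0.3529²/2)·1.6374) / 0.451574 = (0.199007 + 0.150263) / 0.451574 = 0.773450
d₂ = d₁ − σ√T = 0.773450 − 0.451574 = 0.321876
e^{−rT} = e^{−0.0295·1.6374} = 0.952845
N(d₁) = 0.780372,  N(d₂) = 0.626227
Call price V = S·N(d₁) − K·e^{−rT}·N(d₂) = 48.952731 − 30.676180 = 18.276552
φ(d₁) = (1/√(2π))·e^{−d₁²/2} = 0.295806
Γ = φ(d₁) / (S·σ·√T) = 0.010442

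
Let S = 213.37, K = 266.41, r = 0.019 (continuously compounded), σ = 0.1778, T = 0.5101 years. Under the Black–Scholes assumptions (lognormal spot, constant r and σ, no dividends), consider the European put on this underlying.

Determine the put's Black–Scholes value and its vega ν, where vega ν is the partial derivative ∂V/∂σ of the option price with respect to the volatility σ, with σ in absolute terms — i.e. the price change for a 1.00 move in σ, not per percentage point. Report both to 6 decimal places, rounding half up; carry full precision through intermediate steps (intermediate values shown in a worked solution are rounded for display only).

σ√T = 0.1778·√0.5101 = 0.126987
d₁ = (ln(S/K) + (r+σ²/2)T) / (σ√T) = (ln(213.37/266.41) + (0.019+0.1778²/2)·0.5101) / 0.126987 = (-0.222009 + 0.017755) / 0.126987 = -1.608463
d₂ = d₁ − σ√T = -1.608463 − 0.126987 = -1.735450
e^{−rT} = e^{−0.019·0.5101} = 0.990355
N(−d₁) = 0.946133,  N(−d₂) = 0.958669
Put price V = K·e^{−rT}·N(−d₂) − S·N(−d₁) = 252.935781 − 201.876420 = 51.059361
φ(d₁) = (1/√(2π))·e^{−d₁²/2} = 0.109425
ν = S·φ(d₁)·√T = 16.675461

price = 51.059361
ν = 16.675461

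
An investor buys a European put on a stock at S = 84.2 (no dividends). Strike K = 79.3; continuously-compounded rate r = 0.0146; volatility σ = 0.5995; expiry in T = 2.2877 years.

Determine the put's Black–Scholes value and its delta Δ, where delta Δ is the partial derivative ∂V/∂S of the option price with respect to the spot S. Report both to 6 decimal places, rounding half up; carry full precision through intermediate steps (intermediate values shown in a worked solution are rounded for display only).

price = 24.520761
Δ = -0.288991

σ√T = 0.5995·√2.2877 = 0.906752
d₁ = (ln(S/K) + (r+σ²/2)T) / (σ√T) = (ln(84.2/79.3) + (0.0146+0.5995²/2)·2.2877) / 0.906752 = (0.059957 + 0.444500) / 0.906752 = 0.556334
d₂ = d₁ − σ√T = 0.556334 − 0.906752 = -0.350418
e^{−rT} = e^{−0.0146·2.2877} = 0.967151
N(−d₁) = 0.288991,  N(−d₂) = 0.636988
Put price V = K·e^{−rT}·N(−d₂) − S·N(−d₁) = 48.853826 − 24.333066 = 24.520761
Δ = −N(−d₁) = -0.288991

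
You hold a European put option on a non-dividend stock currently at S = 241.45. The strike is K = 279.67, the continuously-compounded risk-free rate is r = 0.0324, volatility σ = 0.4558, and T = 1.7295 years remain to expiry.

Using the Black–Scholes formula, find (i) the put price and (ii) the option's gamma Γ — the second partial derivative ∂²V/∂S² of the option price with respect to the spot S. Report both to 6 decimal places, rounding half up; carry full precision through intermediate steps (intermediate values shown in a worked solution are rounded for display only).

price = 71.746472
Γ = 0.002726

σ√T = 0.4558·√1.7295 = 0.599425
d₁ = (ln(S/K) + (r+σ²/2)T) / (σ√T) = (ln(241.45/279.67) + (0.0324+0.4558²/2)·1.7295) / 0.599425 = (-0.146948 + 0.235691) / 0.599425 = 0.148047
d₂ = d₁ − σ√T = 0.148047 − 0.599425 = -0.451378
e^{−rT} = e^{−0.0324·1.7295} = 0.945505
N(−d₁) = 0.441153,  N(−d₂) = 0.674141
Put price V = K·e^{−rT}·N(−d₂) − S·N(−d₁) = 178.262854 − 106.516382 = 71.746472
φ(d₁) = (1/√(2π))·e^{−d₁²/2} = 0.394594
Γ = φ(d₁) / (S·σ·√T) = 0.002726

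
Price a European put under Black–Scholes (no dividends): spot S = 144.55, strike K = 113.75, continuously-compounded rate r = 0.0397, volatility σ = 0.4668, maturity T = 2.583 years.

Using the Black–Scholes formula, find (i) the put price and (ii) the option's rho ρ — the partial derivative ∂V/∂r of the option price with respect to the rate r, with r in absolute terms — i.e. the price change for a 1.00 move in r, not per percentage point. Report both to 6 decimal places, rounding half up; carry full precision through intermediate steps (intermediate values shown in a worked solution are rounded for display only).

price = 18.685484
ρ = -124.033372

σ√T = 0.4668·√2.583 = 0.750228
d₁ = (ln(S/K) + (r+σ²/2)T) / (σ√T) = (ln(144.55/113.75) + (0.0397+0.4668²/2)·2.583) / 0.750228 = (0.239622 + 0.383966) / 0.750228 = 0.831199
d₂ = d₁ − σ√T = 0.831199 − 0.750228 = 0.080971
e^{−rT} = e^{−0.0397·2.583} = 0.902537
N(−d₁) = 0.202931,  N(−d₂) = 0.467732
Put price V = K·e^{−rT}·N(−d₂) − S·N(−d₁) = 48.019114 − 29.333630 = 18.685484
ρ = −K·T·e^{−rT}·N(−d₂) = -124.033372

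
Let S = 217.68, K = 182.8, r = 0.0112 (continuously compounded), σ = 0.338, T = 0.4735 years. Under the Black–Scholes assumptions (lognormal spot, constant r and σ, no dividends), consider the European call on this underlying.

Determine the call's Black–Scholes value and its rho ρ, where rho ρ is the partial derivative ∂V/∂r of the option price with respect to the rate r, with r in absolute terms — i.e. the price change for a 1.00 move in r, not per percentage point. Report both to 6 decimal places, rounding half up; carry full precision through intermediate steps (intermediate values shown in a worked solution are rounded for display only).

σ√T = 0.338·√0.4735 = 0.232582
d₁ = (ln(S/K) + (r+σ²/2)T) / (σ√T) = (ln(217.68/182.8) + (0.0112+0.338²/2)·0.4735) / 0.232582 = (0.174633 + 0.032350) / 0.232582 = 0.889938
d₂ = d₁ − σ√T = 0.889938 − 0.232582 = 0.657356
e^{−rT} = e^{−0.0112·0.4735} = 0.994711
N(d₁) = 0.813250,  N(d₂) = 0.744524
Call price V = S·N(d₁) − K·e^{−rT}·N(d₂) = 177.028365 − 135.379131 = 41.649234
ρ = K·T·e^{−rT}·N(d₂) = 64.102019

price = 41.649234
ρ = 64.102019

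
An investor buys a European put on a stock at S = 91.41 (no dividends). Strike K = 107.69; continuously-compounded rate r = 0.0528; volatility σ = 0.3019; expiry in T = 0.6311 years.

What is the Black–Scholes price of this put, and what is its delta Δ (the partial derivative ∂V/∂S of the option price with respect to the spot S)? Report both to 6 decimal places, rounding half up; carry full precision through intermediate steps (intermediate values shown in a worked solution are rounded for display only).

σ√T = 0.3019·√0.6311 = 0.239835
d₁ = (ln(S/K) + (r+σ²/2)T) / (σ√T) = (ln(91.41/107.69) + (0.0528+0.3019²/2)·0.6311) / 0.239835 = (-0.163902 + 0.062082) / 0.239835 = -0.424540
d₂ = d₁ − σ√T = -0.424540 − 0.239835 = -0.664375
e^{−rT} = e^{−0.0528·0.6311} = 0.967227
N(−d₁) = 0.664414,  N(−d₂) = 0.746775
Put price V = K·e^{−rT}·N(−d₂) − S·N(−d₁) = 77.784554 − 60.734073 = 17.050482
Δ = −N(−d₁) = -0.664414

price = 17.050482
Δ = -0.664414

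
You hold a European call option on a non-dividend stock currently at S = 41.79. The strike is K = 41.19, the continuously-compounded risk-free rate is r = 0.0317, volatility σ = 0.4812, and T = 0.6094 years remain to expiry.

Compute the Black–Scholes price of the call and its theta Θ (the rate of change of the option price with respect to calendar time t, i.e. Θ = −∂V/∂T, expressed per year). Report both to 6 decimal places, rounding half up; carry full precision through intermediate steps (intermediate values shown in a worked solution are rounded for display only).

σ√T = 0.4812·√0.6094 = 0.375644
d₁ = (ln(S/K) + (r+σ²/2)T) / (σ√T) = (ln(41.79/41.19) + (0.0317+0.4812²/2)·0.6094) / 0.375644 = (0.014462 + 0.089872) / 0.375644 = 0.277746
d₂ = d₁ − σ√T = 0.277746 − 0.375644 = -0.097898
e^{−rT} = e^{−0.0317·0.6094} = 0.980867
N(d₁) = 0.609397,  N(d₂) = 0.461007
Call price V = S·N(d₁) − K·e^{−rT}·N(d₂) = 25.466680 − 18.625560 = 6.841120
φ(d₁) = (1/√(2π))·e^{−d₁²/2} = 0.383847
Θ = −S·φ(d₁)·σ/(2√T) − r·K·e^{−rT}·N(d₂) = −4.943965 − 0.590430 = -5.534396

price = 6.841120
Θ = -5.534396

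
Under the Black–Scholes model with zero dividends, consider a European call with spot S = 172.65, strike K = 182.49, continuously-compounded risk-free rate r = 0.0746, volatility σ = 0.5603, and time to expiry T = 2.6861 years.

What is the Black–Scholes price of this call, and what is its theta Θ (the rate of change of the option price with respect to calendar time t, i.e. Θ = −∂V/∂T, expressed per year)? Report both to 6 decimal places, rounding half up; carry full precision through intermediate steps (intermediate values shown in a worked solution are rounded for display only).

price = 69.280844
Θ = -13.984497

σ√T = 0.5603·√2.6861 = 0.918294
d₁ = (ln(S/K) + (r+σ²/2)T) / (σ√T) = (ln(172.65/182.49) + (0.0746+0.5603²/2)·2.6861) / 0.918294 = (-0.055429 + 0.622015) / 0.918294 = 0.616998
d₂ = d₁ − σ√T = 0.616998 − 0.918294 = -0.301295
e^{−rT} = e^{−0.0746·2.6861} = 0.818417
N(d₁) = 0.731382,  N(d₂) = 0.381595
Call price V = S·N(d₁) − K·e^{−rT}·N(d₂) = 126.273127 − 56.992283 = 69.280844
φ(d₁) = (1/√(2π))·e^{−d₁²/2} = 0.329796
Θ = −S·φ(d₁)·σ/(2√T) − r·K·e^{−rT}·N(d₂) = −9.732872 − 4.251624 = -13.984497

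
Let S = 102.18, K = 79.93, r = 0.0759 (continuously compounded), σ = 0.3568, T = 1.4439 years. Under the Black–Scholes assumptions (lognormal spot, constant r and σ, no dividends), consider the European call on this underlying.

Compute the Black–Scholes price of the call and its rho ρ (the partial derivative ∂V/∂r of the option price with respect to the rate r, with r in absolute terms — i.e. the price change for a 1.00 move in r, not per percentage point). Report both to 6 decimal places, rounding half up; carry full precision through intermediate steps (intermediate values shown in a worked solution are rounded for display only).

price = 34.682374
ρ = 75.547136

σ√T = 0.3568·√1.4439 = 0.428739
d₁ = (ln(S/K) + (r+σ²/2)T) / (σ√T) = (ln(102.18/79.93) + (0.0759+0.3568²/2)·1.4439) / 0.428739 = (0.245585 + 0.201501) / 0.428739 = 1.042791
d₂ = d₁ − σ√T = 1.042791 − 0.428739 = 0.614051
e^{−rT} = e^{−0.0759·1.4439} = 0.896200
N(d₁) = 0.851477,  N(d₂) = 0.730409
Call price V = S·N(d₁) − K·e^{−rT}·N(d₂) = 87.003958 − 52.321585 = 34.682374
ρ = K·T·e^{−rT}·N(d₂) = 75.547136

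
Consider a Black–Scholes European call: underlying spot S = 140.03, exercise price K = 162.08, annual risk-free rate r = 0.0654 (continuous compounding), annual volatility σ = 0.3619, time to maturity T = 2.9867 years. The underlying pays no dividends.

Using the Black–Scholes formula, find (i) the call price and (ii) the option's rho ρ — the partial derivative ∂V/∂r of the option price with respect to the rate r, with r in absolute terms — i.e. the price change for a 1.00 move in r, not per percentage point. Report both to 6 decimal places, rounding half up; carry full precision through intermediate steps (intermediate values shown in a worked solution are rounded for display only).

σ√T = 0.3619·√2.9867 = 0.625438
d₁ = (ln(S/K) + (r+σ²/2)T) / (σ√T) = (ln(140.03/162.08) + (0.0654+0.3619²/2)·2.9867) / 0.625438 = (-0.146233 + 0.390917) / 0.625438 = 0.391219
d₂ = d₁ − σ√T = 0.391219 − 0.625438 = -0.234219
e^{−rT} = e^{−0.0654·2.9867} = 0.822563
N(d₁) = 0.652182,  N(d₂) = 0.407407
Call price V = S·N(d₁) − K·e^{−rT}·N(d₂) = 91.325088 − 54.315968 = 37.009120
ρ = K·T·e^{−rT}·N(d₂) = 162.225503

price = 37.009120
ρ = 162.225503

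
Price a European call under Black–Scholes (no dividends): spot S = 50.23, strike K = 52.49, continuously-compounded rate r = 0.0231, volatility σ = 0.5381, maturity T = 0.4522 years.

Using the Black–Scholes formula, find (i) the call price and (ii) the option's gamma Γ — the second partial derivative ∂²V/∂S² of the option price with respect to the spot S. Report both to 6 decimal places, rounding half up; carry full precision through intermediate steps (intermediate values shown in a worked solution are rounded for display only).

σ√T = 0.5381·√0.4522 = 0.361850
d₁ = (ln(S/K) + (r+σ²/2)T) / (σ√T) = (ln(50.23/52.49) + (0.0231+0.5381²/2)·0.4522) / 0.361850 = (-0.044010 + 0.075913) / 0.361850 = 0.088167
d₂ = d₁ − σ√T = 0.088167 − 0.361850 = -0.273683
e^{−rT} = e^{−0.0231·0.4522} = 0.989609
N(d₁) = 0.535128,  N(d₂) = 0.392164
Call price V = S·N(d₁) − K·e^{−rT}·N(d₂) = 26.879482 − 20.370796 = 6.508686
φ(d₁) = (1/√(2π))·e^{−d₁²/2} = 0.397395
Γ = φ(d₁) / (S·σ·√T) = 0.021864

price = 6.508686
Γ = 0.021864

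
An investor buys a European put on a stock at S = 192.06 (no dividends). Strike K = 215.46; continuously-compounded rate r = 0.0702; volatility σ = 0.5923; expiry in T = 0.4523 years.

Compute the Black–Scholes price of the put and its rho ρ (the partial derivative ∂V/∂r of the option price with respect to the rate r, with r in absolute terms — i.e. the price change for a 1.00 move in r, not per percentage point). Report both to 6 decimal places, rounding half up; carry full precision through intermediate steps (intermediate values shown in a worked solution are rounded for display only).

σ√T = 0.5923·√0.4523 = 0.398341
d₁ = (ln(S/K) + (r+σ²/2)T) / (σ√T) = (ln(192.06/215.46) + (0.0702+0.5923²/2)·0.4523) / 0.398341 = (-0.114967 + 0.111089) / 0.398341 = -0.009736
d₂ = d₁ − σ√T = -0.009736 − 0.398341 = -0.408077
e^{−rT} = e^{−0.0702·0.4523} = 0.968747
N(−d₁) = 0.503884,  N(−d₂) = 0.658391
Put price V = K·e^{−rT}·N(−d₂) − S·N(−d₁) = 137.423600 − 96.775962 = 40.647638
ρ = −K·T·e^{−rT}·N(−d₂) = -62.156694

price = 40.647638
ρ = -62.156694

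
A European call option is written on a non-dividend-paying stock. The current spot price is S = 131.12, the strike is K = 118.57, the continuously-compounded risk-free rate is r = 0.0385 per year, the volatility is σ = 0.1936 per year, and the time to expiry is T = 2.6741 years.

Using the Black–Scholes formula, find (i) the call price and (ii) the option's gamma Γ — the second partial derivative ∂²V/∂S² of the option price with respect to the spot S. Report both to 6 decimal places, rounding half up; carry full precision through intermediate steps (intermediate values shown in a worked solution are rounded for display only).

price = 30.002899
Γ = 0.006972

σ√T = 0.1936·√2.6741 = 0.316588
d₁ = (ln(S/K) + (r+σ²/2)T) / (σ√T) = (ln(131.12/118.57) + (0.0385+0.1936²/2)·2.6741) / 0.316588 = (0.100609 + 0.153067) / 0.316588 = 0.801282
d₂ = d₁ − σ√T = 0.801282 − 0.316588 = 0.484694
e^{−rT} = e^{−0.0385·2.6741} = 0.902170
N(d₁) = 0.788516,  N(d₂) = 0.686053
Call price V = S·N(d₁) − K·e^{−rT}·N(d₂) = 103.390202 − 73.387303 = 30.002899
φ(d₁) = (1/√(2π))·e^{−d₁²/2} = 0.289394
Γ = φ(d₁) / (S·σ·√T) = 0.006972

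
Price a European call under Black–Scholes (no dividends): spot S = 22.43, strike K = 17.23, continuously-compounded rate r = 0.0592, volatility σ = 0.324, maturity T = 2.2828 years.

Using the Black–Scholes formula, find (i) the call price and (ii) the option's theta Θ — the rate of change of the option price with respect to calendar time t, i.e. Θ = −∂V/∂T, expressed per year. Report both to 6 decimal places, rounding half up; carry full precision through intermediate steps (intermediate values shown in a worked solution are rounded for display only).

σ√T = 0.324·√2.2828 = 0.489530
d₁ = (ln(S/K) + (r+σ²/2)T) / (σ√T) = (ln(22.43/17.23) + (0.0592+0.324²/2)·2.2828) / 0.489530 = (0.263747 + 0.254961) / 0.489530 = 1.059606
d₂ = d₁ − σ√T = 1.059606 − 0.489530 = 0.570077
e^{−rT} = e^{−0.0592·2.2828} = 0.873592
N(d₁) = 0.855338,  N(d₂) = 0.715687
Call price V = S·N(d₁) − K·e^{−rT}·N(d₂) = 19.185235 − 10.772517 = 8.412717
φ(d₁) = (1/√(2π))·e^{−d₁²/2} = 0.227565
Θ = −S·φ(d₁)·σ/(2√T) − r·K·e^{−rT}·N(d₂) = −0.547287 − 0.637733 = -1.185020

price = 8.412717
Θ = -1.185020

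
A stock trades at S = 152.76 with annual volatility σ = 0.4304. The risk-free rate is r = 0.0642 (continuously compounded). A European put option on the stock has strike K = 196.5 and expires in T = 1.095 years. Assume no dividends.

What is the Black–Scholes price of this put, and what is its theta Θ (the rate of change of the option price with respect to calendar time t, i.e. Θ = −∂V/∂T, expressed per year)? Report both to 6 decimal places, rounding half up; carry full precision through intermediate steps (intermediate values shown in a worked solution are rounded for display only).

price = 47.474760
Θ = -3.693027

σ√T = 0.4304·√1.095 = 0.450380
d₁ = (ln(S/K) + (r+σ²/2)T) / (σ√T) = (ln(152.76/196.5) + (0.0642+0.4304²/2)·1.095) / 0.450380 = (-0.251794 + 0.171720) / 0.450380 = -0.177792
d₂ = d₁ − σ√T = -0.177792 − 0.450380 = -0.628173
e^{−rT} = e^{−0.0642·1.095} = 0.932115
N(−d₁) = 0.570557,  N(−d₂) = 0.735055
Put price V = K·e^{−rT}·N(−d₂) − S·N(−d₁) = 134.633047 − 87.158287 = 47.474760
φ(d₁) = (1/√(2π))·e^{−d₁²/2} = 0.392687
Θ = −S·φ(d₁)·σ/(2√T) + r·K·e^{−rT}·N(−d₂) = −12.336469 + 8.643442 = -3.693027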